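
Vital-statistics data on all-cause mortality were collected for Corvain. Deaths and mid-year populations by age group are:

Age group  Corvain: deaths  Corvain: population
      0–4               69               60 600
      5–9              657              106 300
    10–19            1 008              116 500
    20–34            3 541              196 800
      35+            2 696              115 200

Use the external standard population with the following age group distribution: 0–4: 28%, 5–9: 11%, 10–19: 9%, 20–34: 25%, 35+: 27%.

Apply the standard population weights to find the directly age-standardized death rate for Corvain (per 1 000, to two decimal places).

Age-specific rates per 1 000 for Corvain: 1.139, 6.181, 8.652, 17.993, 23.403.
Standard weights: 0.28, 0.11, 0.09, 0.25, 0.27.
Standardized rate: 0.2800×1.139 + 0.1100×6.181 + 0.0900×8.652 + 0.2500×17.993 + 0.2700×23.403 = 12.5944 per 1 000.

12.59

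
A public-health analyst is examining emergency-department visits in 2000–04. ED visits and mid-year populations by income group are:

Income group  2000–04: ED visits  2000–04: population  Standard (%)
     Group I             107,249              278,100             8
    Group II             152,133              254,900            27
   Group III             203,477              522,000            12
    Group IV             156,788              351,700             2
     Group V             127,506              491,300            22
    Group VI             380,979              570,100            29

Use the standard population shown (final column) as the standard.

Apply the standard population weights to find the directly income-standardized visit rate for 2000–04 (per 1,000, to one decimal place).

Income-specific rates per 1,000 for 2000–04: 385.649, 596.834, 389.803, 445.800, 259.528, 668.267.
Standard weights: 0.08, 0.27, 0.12, 0.02, 0.22, 0.29.
Standardized rate: 0.0800×385.649 + 0.2700×596.834 + 0.1200×389.803 + 0.0200×445.800 + 0.2200×259.528 + 0.2900×668.267 = 498.5830 per 1,000.

498.6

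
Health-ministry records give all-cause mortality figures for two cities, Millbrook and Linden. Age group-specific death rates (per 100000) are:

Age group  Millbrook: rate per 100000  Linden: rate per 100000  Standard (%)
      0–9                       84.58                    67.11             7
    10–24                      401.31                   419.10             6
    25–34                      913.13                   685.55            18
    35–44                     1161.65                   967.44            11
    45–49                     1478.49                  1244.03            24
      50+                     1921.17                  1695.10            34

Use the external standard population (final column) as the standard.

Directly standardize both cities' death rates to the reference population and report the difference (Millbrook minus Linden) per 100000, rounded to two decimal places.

195.62

Standard weights: 0.07, 0.06, 0.18, 0.11, 0.24, 0.34.
Millbrook: 0.0700×84.58 + 0.0600×401.31 + 0.1800×913.13 + 0.1100×1161.65 + 0.2400×1478.49 + 0.3400×1921.17 = 1330.1795 per 100000.
Linden: 0.0700×67.11 + 0.0600×419.10 + 0.1800×685.55 + 0.1100×967.44 + 0.2400×1244.03 + 0.3400×1695.10 = 1134.5623 per 100000.
Difference = 1330.1795 − 1134.5623 = 195.6172.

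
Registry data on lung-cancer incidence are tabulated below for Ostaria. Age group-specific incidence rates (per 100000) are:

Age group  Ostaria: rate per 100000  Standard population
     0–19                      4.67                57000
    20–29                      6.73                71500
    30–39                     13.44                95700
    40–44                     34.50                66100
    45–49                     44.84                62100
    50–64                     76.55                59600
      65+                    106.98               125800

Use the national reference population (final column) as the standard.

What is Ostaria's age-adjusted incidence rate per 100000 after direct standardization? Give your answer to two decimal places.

Standard total = 537800; weights = 0.1060, 0.1329, 0.1779, 0.1229, 0.1155, 0.1108, 0.2339.
Standardized rate: 0.1060×4.67 + 0.1329×6.73 + 0.1779×13.44 + 0.1229×34.50 + 0.1155×44.84 + 0.1108×76.55 + 0.2339×106.98 = 46.7071 per 100000.

46.71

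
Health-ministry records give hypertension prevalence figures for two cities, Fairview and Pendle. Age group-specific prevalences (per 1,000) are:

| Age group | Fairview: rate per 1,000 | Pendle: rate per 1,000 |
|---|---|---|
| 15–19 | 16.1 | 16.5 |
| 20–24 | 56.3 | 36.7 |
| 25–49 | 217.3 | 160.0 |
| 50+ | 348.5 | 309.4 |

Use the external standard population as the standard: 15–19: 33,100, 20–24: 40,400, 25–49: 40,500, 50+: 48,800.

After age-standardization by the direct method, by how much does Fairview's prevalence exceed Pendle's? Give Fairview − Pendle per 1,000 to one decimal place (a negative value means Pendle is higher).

30.8

Standard total = 162,800; weights = 0.2033, 0.2482, 0.2488, 0.2998.
Fairview: 0.2033×16.1 + 0.2482×56.3 + 0.2488×217.3 + 0.2998×348.5 = 175.7671 per 1,000.
Pendle: 0.2033×16.5 + 0.2482×36.7 + 0.2488×160.0 + 0.2998×309.4 = 145.0095 per 1,000.
Difference = 175.7671 − 145.0095 = 30.7576.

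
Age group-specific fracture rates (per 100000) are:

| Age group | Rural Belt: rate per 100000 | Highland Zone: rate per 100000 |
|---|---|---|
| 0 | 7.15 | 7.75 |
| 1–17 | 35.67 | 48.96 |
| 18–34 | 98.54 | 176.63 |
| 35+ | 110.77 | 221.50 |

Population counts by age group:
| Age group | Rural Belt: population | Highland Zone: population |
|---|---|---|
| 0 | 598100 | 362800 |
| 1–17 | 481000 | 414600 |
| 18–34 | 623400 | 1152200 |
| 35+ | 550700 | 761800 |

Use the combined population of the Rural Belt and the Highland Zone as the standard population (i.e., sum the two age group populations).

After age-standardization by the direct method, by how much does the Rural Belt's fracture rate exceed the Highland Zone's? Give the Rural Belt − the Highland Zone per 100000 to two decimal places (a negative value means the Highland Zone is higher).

Combined standard total = 4944600; weights = 0.1943, 0.1811, 0.3591, 0.2654.
The Rural Belt: 0.1943×7.15 + 0.1811×35.67 + 0.3591×98.54 + 0.2654×110.77 = 72.6388 per 100000.
The Highland Zone: 0.1943×7.75 + 0.1811×48.96 + 0.3591×176.63 + 0.2654×221.50 = 132.5969 per 100000.
Difference = 72.6388 − 132.5969 = -59.9581.

-59.96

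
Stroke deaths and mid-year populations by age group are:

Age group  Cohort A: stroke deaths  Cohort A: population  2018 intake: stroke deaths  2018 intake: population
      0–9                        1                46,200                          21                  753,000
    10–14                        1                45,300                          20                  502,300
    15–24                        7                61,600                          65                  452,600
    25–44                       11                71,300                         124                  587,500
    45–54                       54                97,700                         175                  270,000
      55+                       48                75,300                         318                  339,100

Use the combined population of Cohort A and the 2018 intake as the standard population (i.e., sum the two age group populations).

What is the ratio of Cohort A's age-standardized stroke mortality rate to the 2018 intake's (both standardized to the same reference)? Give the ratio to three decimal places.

0.743

Age-specific rates per 100,000 for Cohort A: 2.16, 2.21, 11.36, 15.43, 55.27, 63.75.
For the 2018 intake: 2.79, 3.98, 14.36, 21.11, 64.81, 93.78.
Combined standard total = 3,301,900; weights = 0.2420, 0.1658, 0.1557, 0.1995, 0.1114, 0.1255.
Cohort A: 0.2420×2.16 + 0.1658×2.21 + 0.1557×11.36 + 0.1995×15.43 + 0.1114×55.27 + 0.1255×63.75 = 19.8931 per 100,000.
The 2018 intake: 0.2420×2.79 + 0.1658×3.98 + 0.1557×14.36 + 0.1995×21.11 + 0.1114×64.81 + 0.1255×93.78 = 26.7702 per 100,000.
Ratio = 19.8931 ÷ 26.7702 = 0.74310.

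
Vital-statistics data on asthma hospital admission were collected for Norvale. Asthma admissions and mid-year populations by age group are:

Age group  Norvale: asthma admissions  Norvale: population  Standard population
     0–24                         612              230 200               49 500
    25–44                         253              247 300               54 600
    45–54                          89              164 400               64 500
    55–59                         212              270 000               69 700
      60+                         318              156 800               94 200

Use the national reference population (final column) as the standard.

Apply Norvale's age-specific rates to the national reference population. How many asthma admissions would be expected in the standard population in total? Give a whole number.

468

Age-specific rates per 10 000 for Norvale: 26.59, 10.23, 5.41, 7.85, 20.28.
Expected asthma admissions = Σ (standard pop × age-specific rate ÷ 10 000)
= 49 500×26.59/10 000 + 54 600×10.23/10 000 + 64 500×5.41/10 000 + 69 700×7.85/10 000 + 94 200×20.28/10 000
= 131.60 + 55.86 + 34.92 + 54.73 + 191.04 = 468.15.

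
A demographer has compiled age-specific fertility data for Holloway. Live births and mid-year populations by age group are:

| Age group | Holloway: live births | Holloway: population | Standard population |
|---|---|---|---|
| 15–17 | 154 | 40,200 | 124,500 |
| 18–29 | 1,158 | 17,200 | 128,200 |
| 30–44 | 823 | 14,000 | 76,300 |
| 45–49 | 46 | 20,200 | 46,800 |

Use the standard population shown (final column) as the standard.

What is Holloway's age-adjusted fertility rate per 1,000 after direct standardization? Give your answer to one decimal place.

36.5

Age-specific rates per 1,000 for Holloway: 3.831, 67.326, 58.786, 2.277.
Standard total = 375,800; weights = 0.3313, 0.3411, 0.2030, 0.1245.
Standardized rate: 0.3313×3.831 + 0.3411×67.326 + 0.2030×58.786 + 0.1245×2.277 = 36.4556 per 1,000.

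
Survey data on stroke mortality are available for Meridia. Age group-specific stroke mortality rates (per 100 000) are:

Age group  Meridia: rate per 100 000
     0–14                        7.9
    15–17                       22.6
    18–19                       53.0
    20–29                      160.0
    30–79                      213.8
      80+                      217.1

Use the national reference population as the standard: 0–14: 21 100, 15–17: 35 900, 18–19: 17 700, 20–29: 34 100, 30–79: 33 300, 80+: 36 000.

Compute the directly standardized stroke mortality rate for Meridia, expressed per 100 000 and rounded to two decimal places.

125.25

Standard total = 178 100; weights = 0.1185, 0.2016, 0.0994, 0.1915, 0.1870, 0.2021.
Standardized rate: 0.1185×7.9 + 0.2016×22.6 + 0.0994×53.0 + 0.1915×160.0 + 0.1870×213.8 + 0.2021×217.1 = 125.2514 per 100 000.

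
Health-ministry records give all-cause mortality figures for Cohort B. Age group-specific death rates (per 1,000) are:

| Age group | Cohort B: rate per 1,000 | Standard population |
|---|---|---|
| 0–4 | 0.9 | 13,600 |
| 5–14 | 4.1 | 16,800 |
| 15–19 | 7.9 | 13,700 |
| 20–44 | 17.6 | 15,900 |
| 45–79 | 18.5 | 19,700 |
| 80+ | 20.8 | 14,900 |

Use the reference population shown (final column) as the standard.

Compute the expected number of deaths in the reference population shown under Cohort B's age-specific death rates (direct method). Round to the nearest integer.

Expected deaths = Σ (standard pop × age-specific rate ÷ 1,000)
= 13,600×0.9/1,000 + 16,800×4.1/1,000 + 13,700×7.9/1,000 + 15,900×17.6/1,000 + 19,700×18.5/1,000 + 14,900×20.8/1,000
= 12.24 + 68.88 + 108.23 + 279.84 + 364.45 + 309.92 = 1143.56.

1144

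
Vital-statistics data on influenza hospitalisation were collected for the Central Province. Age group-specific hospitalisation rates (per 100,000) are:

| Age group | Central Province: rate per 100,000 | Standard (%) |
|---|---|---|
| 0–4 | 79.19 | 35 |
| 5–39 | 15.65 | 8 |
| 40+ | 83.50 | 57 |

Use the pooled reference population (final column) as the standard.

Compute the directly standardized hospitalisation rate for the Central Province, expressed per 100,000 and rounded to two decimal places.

Standard weights: 0.35, 0.08, 0.57.
Standardized rate: 0.3500×79.19 + 0.0800×15.65 + 0.5700×83.50 = 76.5635 per 100,000.

76.56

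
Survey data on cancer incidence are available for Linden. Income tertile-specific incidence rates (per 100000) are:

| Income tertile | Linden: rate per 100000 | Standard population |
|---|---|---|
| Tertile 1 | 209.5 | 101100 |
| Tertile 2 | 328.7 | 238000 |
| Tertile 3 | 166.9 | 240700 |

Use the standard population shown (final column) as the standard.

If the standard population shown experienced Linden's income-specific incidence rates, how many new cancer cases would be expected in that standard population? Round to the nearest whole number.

Expected new cancer cases = Σ (standard pop × income-specific rate ÷ 100000)
= 101100×209.5/100000 + 238000×328.7/100000 + 240700×166.9/100000
= 211.80 + 782.31 + 401.73 = 1395.84.

1396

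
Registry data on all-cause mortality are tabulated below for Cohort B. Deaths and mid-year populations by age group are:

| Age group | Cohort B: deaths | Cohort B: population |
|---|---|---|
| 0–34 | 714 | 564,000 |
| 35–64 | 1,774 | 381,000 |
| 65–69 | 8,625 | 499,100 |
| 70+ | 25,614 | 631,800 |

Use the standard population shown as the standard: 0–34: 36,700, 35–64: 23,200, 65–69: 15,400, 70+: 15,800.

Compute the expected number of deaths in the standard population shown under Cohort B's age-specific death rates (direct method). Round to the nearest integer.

Age-specific rates per 1,000 for Cohort B: 1.266, 4.656, 17.281, 40.541.
Expected deaths = Σ (standard pop × age-specific rate ÷ 1,000)
= 36,700×1.266/1,000 + 23,200×4.656/1,000 + 15,400×17.281/1,000 + 15,800×40.541/1,000
= 46.46 + 108.02 + 266.13 + 640.55 = 1061.17.

1061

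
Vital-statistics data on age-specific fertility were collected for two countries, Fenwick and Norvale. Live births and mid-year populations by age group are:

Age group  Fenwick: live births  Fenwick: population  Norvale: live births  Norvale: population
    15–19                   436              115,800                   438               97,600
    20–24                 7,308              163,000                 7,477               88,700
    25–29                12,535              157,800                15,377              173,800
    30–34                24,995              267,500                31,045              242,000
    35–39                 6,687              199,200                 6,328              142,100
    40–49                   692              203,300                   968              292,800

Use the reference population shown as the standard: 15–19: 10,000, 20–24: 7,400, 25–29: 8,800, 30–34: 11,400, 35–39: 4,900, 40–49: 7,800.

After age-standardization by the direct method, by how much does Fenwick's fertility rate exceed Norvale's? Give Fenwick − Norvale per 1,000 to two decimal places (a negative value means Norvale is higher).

-16.48

Age-specific rates per 1,000 for Fenwick: 3.765, 44.834, 79.436, 93.439, 33.569, 3.404.
For Norvale: 4.488, 84.295, 88.475, 128.285, 44.532, 3.306.
Standard total = 50,300; weights = 0.1988, 0.1471, 0.1750, 0.2266, 0.0974, 0.1551.
Fenwick: 0.1988×3.765 + 0.1471×44.834 + 0.1750×79.436 + 0.2266×93.439 + 0.0974×33.569 + 0.1551×3.404 = 46.2169 per 1,000.
Norvale: 0.1988×4.488 + 0.1471×84.295 + 0.1750×88.475 + 0.2266×128.285 + 0.0974×44.532 + 0.1551×3.306 = 62.6976 per 1,000.
Difference = 46.2169 − 62.6976 = -16.4807.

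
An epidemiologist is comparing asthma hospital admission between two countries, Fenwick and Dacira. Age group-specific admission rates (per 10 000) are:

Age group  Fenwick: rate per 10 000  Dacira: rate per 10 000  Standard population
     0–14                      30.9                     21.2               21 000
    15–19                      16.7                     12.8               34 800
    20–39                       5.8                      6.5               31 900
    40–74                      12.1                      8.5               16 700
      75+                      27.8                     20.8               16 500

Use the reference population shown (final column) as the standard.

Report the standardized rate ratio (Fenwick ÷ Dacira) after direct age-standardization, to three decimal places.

Standard total = 120 900; weights = 0.1737, 0.2878, 0.2639, 0.1381, 0.1365.
Fenwick: 0.1737×30.9 + 0.2878×16.7 + 0.2639×5.8 + 0.1381×12.1 + 0.1365×27.8 = 17.1700 per 10 000.
Dacira: 0.1737×21.2 + 0.2878×12.8 + 0.2639×6.5 + 0.1381×8.5 + 0.1365×20.8 = 13.0946 per 10 000.
Ratio = 17.1700 ÷ 13.0946 = 1.31122.

1.311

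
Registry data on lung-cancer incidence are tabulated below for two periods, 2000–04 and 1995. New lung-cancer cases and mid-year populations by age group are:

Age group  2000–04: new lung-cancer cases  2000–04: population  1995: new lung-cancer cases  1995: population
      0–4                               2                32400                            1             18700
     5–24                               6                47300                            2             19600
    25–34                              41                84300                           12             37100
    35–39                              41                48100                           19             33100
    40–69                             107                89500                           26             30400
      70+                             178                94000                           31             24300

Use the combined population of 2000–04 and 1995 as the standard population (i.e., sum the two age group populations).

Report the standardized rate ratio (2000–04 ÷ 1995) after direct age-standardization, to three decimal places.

Age-specific rates per 100000 for 2000–04: 6.17, 12.68, 48.64, 85.24, 119.55, 189.36.
For 1995: 5.35, 10.20, 32.35, 57.40, 85.53, 127.57.
Combined standard total = 558800; weights = 0.0914, 0.1197, 0.2173, 0.1453, 0.2146, 0.2117.
2000–04: 0.0914×6.17 + 0.1197×12.68 + 0.2173×48.64 + 0.1453×85.24 + 0.2146×119.55 + 0.2117×189.36 = 90.7762 per 100000.
1995: 0.0914×5.35 + 0.1197×10.20 + 0.2173×32.35 + 0.1453×57.40 + 0.2146×85.53 + 0.2117×127.57 = 62.4374 per 100000.
Ratio = 90.7762 ÷ 62.4374 = 1.45388.

1.454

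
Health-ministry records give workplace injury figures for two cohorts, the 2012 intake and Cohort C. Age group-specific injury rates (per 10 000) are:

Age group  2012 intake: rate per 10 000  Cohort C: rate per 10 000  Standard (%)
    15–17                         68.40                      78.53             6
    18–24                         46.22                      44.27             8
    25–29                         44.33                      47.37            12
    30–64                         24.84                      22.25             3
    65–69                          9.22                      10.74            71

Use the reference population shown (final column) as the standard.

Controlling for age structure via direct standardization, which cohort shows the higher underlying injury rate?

Standard weights: 0.06, 0.08, 0.12, 0.03, 0.71.
The 2012 intake: 0.0600×68.40 + 0.0800×46.22 + 0.1200×44.33 + 0.0300×24.84 + 0.7100×9.22 = 20.4126 per 10 000.
Cohort C: 0.0600×78.53 + 0.0800×44.27 + 0.1200×47.37 + 0.0300×22.25 + 0.7100×10.74 = 22.2307 per 10 000.

Cohort C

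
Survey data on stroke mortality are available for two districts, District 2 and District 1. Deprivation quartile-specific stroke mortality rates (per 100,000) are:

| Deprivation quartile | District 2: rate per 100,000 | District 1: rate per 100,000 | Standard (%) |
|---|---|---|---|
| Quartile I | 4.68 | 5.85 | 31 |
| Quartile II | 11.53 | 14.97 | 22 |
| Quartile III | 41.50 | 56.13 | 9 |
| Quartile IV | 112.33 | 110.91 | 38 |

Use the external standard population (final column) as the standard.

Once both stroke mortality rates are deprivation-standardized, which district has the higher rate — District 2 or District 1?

Standard weights: 0.31, 0.22, 0.09, 0.38.
District 2: 0.3100×4.68 + 0.2200×11.53 + 0.0900×41.50 + 0.3800×112.33 = 50.4078 per 100,000.
District 1: 0.3100×5.85 + 0.2200×14.97 + 0.0900×56.13 + 0.3800×110.91 = 52.3044 per 100,000.

District 1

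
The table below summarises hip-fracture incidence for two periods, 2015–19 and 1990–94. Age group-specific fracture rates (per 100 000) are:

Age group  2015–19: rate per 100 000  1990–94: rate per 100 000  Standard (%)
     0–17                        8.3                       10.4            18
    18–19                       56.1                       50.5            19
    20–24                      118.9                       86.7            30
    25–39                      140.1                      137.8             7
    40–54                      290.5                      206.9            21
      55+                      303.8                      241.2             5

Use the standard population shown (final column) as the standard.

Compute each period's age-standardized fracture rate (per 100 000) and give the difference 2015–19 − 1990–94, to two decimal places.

31.19

Standard weights: 0.18, 0.19, 0.30, 0.07, 0.21, 0.05.
2015–19: 0.1800×8.3 + 0.1900×56.1 + 0.3000×118.9 + 0.0700×140.1 + 0.2100×290.5 + 0.0500×303.8 = 133.8250 per 100 000.
1990–94: 0.1800×10.4 + 0.1900×50.5 + 0.3000×86.7 + 0.0700×137.8 + 0.2100×206.9 + 0.0500×241.2 = 102.6320 per 100 000.
Difference = 133.8250 − 102.6320 = 31.1930.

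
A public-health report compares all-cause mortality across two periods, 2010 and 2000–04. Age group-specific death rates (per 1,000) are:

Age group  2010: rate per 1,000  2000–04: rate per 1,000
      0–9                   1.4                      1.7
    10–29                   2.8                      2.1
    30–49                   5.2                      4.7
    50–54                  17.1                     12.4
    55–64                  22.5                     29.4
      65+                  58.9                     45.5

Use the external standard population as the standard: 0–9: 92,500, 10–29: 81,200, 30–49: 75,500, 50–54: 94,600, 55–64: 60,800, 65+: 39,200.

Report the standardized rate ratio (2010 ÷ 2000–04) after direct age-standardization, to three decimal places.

Standard total = 443,800; weights = 0.2084, 0.1830, 0.1701, 0.2132, 0.1370, 0.0883.
2010: 0.2084×1.4 + 0.1830×2.8 + 0.1701×5.2 + 0.2132×17.1 + 0.1370×22.5 + 0.0883×58.9 = 13.6187 per 1,000.
2000–04: 0.2084×1.7 + 0.1830×2.1 + 0.1701×4.7 + 0.2132×12.4 + 0.1370×29.4 + 0.0883×45.5 = 12.2280 per 1,000.
Ratio = 13.6187 ÷ 12.2280 = 1.11374.

1.114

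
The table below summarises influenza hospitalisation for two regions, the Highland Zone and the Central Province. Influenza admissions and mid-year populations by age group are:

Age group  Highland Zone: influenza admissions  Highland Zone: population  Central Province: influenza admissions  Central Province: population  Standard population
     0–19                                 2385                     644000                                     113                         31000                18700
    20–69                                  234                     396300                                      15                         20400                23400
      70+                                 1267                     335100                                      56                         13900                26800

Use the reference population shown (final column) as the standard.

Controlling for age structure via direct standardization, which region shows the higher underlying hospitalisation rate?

Central Province

Age-specific rates per 100000 for the Highland Zone: 370.34, 59.05, 378.10.
For the Central Province: 364.52, 73.53, 402.88.
Standard total = 68900; weights = 0.2714, 0.3396, 0.3890.
The Highland Zone: 0.2714×370.34 + 0.3396×59.05 + 0.3890×378.10 = 267.6349 per 100000.
The Central Province: 0.2714×364.52 + 0.3396×73.53 + 0.3890×402.88 = 280.6119 per 100000.
The crude rates (282.54 vs 281.78) would put the Highland Zone higher, but that reflects its age composition; once standardized to a common age structure, the Central Province has the higher underlying rate.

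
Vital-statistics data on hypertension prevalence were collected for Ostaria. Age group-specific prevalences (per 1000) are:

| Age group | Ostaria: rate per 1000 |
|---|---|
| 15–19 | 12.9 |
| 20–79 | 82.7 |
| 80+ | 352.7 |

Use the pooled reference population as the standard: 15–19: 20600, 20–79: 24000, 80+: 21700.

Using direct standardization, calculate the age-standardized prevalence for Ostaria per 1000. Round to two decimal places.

Standard total = 66300; weights = 0.3107, 0.3620, 0.3273.
Standardized rate: 0.3107×12.9 + 0.3620×82.7 + 0.3273×352.7 = 149.3836 per 1000.

149.38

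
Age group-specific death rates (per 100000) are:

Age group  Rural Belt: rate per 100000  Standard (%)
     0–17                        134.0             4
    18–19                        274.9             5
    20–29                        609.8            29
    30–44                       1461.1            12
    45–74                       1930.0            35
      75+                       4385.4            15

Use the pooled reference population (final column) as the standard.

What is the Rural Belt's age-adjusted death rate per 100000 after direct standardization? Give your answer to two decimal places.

Standard weights: 0.04, 0.05, 0.29, 0.12, 0.35, 0.15.
Standardized rate: 0.0400×134.0 + 0.0500×274.9 + 0.2900×609.8 + 0.1200×1461.1 + 0.3500×1930.0 + 0.1500×4385.4 = 1704.5890 per 100000.

1704.59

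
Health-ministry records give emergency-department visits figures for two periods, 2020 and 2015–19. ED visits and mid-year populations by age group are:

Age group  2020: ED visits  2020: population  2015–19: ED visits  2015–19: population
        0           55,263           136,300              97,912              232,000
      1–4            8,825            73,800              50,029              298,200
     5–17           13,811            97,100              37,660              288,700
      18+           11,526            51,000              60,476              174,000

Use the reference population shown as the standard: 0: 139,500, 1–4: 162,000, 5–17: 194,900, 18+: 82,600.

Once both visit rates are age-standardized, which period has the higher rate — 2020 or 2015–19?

Age-specific rates per 1,000 for 2020: 405.451, 119.580, 142.235, 226.000.
For 2015–19: 422.034, 167.770, 130.447, 347.563.
Standard total = 579,000; weights = 0.2409, 0.2798, 0.3366, 0.1427.
2020: 0.2409×405.451 + 0.2798×119.580 + 0.3366×142.235 + 0.1427×226.000 = 211.2635 per 1,000.
2015–19: 0.2409×422.034 + 0.2798×167.770 + 0.3366×130.447 + 0.1427×347.563 = 242.1163 per 1,000.
The crude rates (249.65 vs 247.84) would put 2020 higher, but that reflects its age composition; once standardized to a common age structure, 2015–19 has the higher underlying rate.

2015–19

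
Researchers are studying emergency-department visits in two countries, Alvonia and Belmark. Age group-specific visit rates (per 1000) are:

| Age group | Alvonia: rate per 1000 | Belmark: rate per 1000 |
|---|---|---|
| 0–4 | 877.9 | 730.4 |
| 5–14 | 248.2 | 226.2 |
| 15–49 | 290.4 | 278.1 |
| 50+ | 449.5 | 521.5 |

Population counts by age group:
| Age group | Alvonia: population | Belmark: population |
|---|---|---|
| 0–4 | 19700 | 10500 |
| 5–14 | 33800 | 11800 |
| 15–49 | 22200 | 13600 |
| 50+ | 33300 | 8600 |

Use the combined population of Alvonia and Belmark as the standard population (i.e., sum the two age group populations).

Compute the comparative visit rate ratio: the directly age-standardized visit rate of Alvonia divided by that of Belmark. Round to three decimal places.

Combined standard total = 153500; weights = 0.1967, 0.2971, 0.2332, 0.2730.
Alvonia: 0.1967×877.9 + 0.2971×248.2 + 0.2332×290.4 + 0.2730×449.5 = 436.8786 per 1000.
Belmark: 0.1967×730.4 + 0.2971×226.2 + 0.2332×278.1 + 0.2730×521.5 = 418.1083 per 1000.
Ratio = 436.8786 ÷ 418.1083 = 1.04489.

1.045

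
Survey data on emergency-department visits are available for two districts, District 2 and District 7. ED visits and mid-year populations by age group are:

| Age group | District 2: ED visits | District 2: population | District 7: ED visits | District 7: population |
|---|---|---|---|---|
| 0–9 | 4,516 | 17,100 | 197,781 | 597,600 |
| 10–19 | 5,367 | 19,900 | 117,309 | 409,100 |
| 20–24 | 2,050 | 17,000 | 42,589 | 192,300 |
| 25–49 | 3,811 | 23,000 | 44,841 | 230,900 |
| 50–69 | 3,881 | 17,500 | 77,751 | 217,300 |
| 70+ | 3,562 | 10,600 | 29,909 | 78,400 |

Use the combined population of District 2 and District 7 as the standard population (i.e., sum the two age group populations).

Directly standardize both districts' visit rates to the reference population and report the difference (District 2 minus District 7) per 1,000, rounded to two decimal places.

Age-specific rates per 1,000 for District 2: 264.094, 269.698, 120.588, 165.696, 221.771, 336.038.
For District 7: 330.959, 286.749, 221.472, 194.201, 357.805, 381.492.
Combined standard total = 1,830,700; weights = 0.3358, 0.2343, 0.1143, 0.1387, 0.1283, 0.0486.
District 2: 0.3358×264.094 + 0.2343×269.698 + 0.1143×120.588 + 0.1387×165.696 + 0.1283×221.771 + 0.0486×336.038 = 233.4230 per 1,000.
District 7: 0.3358×330.959 + 0.2343×286.749 + 0.1143×221.472 + 0.1387×194.201 + 0.1283×357.805 + 0.0486×381.492 = 295.0143 per 1,000.
Difference = 233.4230 − 295.0143 = -61.5913.

-61.59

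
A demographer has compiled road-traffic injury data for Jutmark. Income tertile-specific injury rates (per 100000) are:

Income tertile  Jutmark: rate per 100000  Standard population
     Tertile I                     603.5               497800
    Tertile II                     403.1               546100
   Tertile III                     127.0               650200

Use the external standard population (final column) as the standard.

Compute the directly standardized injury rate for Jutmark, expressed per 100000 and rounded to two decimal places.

Standard total = 1694100; weights = 0.2938, 0.3224, 0.3838.
Standardized rate: 0.2938×603.5 + 0.3224×403.1 + 0.3838×127.0 = 356.0183 per 100000.

356.02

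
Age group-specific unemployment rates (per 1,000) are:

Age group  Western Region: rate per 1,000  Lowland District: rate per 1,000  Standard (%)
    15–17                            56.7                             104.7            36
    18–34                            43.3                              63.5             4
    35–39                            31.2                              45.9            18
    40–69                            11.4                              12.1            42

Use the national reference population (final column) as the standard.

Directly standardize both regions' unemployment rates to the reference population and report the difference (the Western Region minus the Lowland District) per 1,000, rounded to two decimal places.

Standard weights: 0.36, 0.04, 0.18, 0.42.
The Western Region: 0.3600×56.7 + 0.0400×43.3 + 0.1800×31.2 + 0.4200×11.4 = 32.5480 per 1,000.
The Lowland District: 0.3600×104.7 + 0.0400×63.5 + 0.1800×45.9 + 0.4200×12.1 = 53.5760 per 1,000.
Difference = 32.5480 − 53.5760 = -21.0280.

-21.03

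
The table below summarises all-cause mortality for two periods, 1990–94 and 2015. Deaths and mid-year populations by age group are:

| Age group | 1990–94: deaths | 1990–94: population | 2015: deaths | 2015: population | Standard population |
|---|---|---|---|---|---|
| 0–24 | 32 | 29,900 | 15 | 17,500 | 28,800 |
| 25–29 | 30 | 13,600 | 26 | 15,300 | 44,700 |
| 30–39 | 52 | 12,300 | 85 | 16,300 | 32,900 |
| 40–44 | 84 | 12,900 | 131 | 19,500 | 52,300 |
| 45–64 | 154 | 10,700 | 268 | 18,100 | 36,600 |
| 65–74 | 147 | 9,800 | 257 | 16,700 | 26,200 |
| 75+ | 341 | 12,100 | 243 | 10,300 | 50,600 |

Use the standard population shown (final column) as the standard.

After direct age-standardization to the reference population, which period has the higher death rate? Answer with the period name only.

1990–94

Age-specific rates per 1,000 for 1990–94: 1.070, 2.206, 4.228, 6.512, 14.393, 15.000, 28.182.
For 2015: 0.857, 1.699, 5.215, 6.718, 14.807, 15.389, 23.592.
Standard total = 272,100; weights = 0.1058, 0.1643, 0.1209, 0.1922, 0.1345, 0.0963, 0.1860.
1990–94: 0.1058×1.070 + 0.1643×2.206 + 0.1209×4.228 + 0.1922×6.512 + 0.1345×14.393 + 0.0963×15.000 + 0.1860×28.182 = 10.8594 per 1,000.
2015: 0.1058×0.857 + 0.1643×1.699 + 0.1209×5.215 + 0.1922×6.718 + 0.1345×14.807 + 0.0963×15.389 + 0.1860×23.592 = 10.1523 per 1,000.
The crude rates (8.29 vs 9.01) would put 2015 higher, but that reflects its age composition; once standardized to a common age structure, 1990–94 has the higher underlying rate.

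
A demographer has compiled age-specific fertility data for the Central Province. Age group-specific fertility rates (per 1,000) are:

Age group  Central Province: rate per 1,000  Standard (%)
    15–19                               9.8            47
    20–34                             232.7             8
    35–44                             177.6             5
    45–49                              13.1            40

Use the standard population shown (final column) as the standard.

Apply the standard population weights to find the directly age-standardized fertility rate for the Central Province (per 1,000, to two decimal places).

37.34

Standard weights: 0.47, 0.08, 0.05, 0.40.
Standardized rate: 0.4700×9.8 + 0.0800×232.7 + 0.0500×177.6 + 0.4000×13.1 = 37.3420 per 1,000.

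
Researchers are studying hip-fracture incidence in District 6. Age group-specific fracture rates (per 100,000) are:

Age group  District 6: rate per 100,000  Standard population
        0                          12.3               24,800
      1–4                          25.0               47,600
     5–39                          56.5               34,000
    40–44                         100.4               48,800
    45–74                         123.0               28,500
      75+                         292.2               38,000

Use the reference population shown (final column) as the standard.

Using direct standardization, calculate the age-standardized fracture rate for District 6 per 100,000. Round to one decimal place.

103.4

Standard total = 221,700; weights = 0.1119, 0.2147, 0.1534, 0.2201, 0.1286, 0.1714.
Standardized rate: 0.1119×12.3 + 0.2147×25.0 + 0.1534×56.5 + 0.2201×100.4 + 0.1286×123.0 + 0.1714×292.2 = 103.4040 per 100,000.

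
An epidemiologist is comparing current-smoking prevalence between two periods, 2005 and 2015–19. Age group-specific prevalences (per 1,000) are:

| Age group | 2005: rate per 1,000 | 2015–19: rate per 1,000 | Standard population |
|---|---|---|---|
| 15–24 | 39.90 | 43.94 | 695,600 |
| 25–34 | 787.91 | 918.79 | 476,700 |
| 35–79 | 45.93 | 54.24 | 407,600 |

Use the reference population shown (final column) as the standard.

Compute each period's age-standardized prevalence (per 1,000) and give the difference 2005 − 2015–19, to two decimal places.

Standard total = 1,579,900; weights = 0.4403, 0.3017, 0.2580.
2005: 0.4403×39.90 + 0.3017×787.91 + 0.2580×45.93 = 267.1512 per 1,000.
2015–19: 0.4403×43.94 + 0.3017×918.79 + 0.2580×54.24 = 310.5640 per 1,000.
Difference = 267.1512 − 310.5640 = -43.4128.

-43.41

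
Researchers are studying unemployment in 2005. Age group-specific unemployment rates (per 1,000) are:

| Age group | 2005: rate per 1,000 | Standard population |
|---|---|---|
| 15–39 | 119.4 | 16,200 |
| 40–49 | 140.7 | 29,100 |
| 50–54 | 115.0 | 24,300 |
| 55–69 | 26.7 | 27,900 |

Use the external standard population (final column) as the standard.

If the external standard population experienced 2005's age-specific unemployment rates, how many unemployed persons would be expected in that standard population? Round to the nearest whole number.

9568

Expected unemployed persons = Σ (standard pop × age-specific rate ÷ 1,000)
= 16,200×119.4/1,000 + 29,100×140.7/1,000 + 24,300×115.0/1,000 + 27,900×26.7/1,000
= 1934.28 + 4094.37 + 2794.50 + 744.93 = 9568.08.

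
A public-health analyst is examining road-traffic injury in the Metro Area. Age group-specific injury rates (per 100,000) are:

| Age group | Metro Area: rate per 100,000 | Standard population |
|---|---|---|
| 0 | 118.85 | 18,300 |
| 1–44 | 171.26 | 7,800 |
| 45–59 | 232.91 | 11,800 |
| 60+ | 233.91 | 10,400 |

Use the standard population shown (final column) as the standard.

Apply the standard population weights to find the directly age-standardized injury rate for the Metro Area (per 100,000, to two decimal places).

Standard total = 48,300; weights = 0.3789, 0.1615, 0.2443, 0.2153.
Standardized rate: 0.3789×118.85 + 0.1615×171.26 + 0.2443×232.91 + 0.2153×233.91 = 179.9541 per 100,000.

179.95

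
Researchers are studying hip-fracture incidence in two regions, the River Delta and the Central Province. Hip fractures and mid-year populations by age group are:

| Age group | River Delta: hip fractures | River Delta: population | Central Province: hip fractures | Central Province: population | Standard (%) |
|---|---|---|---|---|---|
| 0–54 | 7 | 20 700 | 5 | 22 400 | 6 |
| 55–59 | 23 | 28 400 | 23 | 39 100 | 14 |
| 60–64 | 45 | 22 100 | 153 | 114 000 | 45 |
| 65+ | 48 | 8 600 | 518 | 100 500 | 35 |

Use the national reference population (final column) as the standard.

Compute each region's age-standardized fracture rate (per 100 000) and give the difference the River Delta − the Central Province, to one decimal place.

Age-specific rates per 100 000 for the River Delta: 33.82, 80.99, 203.62, 558.14.
For the Central Province: 22.32, 58.82, 134.21, 515.42.
Standard weights: 0.06, 0.14, 0.45, 0.35.
The River Delta: 0.0600×33.82 + 0.1400×80.99 + 0.4500×203.62 + 0.3500×558.14 = 300.3448 per 100 000.
The Central Province: 0.0600×22.32 + 0.1400×58.82 + 0.4500×134.21 + 0.3500×515.42 = 250.3673 per 100 000.
Difference = 300.3448 − 250.3673 = 49.9775.

50.0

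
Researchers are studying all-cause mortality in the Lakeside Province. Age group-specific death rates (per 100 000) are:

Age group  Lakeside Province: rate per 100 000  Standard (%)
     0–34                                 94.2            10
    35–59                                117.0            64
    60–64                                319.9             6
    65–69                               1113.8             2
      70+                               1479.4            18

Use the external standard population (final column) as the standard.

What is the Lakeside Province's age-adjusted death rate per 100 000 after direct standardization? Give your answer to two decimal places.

Standard weights: 0.10, 0.64, 0.06, 0.02, 0.18.
Standardized rate: 0.1000×94.2 + 0.6400×117.0 + 0.0600×319.9 + 0.0200×1113.8 + 0.1800×1479.4 = 392.0620 per 100 000.

392.06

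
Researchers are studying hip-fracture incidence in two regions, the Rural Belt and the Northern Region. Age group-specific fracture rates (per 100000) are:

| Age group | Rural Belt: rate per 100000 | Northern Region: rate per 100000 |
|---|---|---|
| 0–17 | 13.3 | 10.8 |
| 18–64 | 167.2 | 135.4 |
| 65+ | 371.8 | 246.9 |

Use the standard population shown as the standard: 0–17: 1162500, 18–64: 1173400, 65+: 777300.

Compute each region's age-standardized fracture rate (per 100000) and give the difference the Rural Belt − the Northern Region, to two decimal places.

44.10

Standard total = 3113200; weights = 0.3734, 0.3769, 0.2497.
The Rural Belt: 0.3734×13.3 + 0.3769×167.2 + 0.2497×371.8 = 160.8165 per 100000.
The Northern Region: 0.3734×10.8 + 0.3769×135.4 + 0.2497×246.9 = 116.7123 per 100000.
Difference = 160.8165 − 116.7123 = 44.1042.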